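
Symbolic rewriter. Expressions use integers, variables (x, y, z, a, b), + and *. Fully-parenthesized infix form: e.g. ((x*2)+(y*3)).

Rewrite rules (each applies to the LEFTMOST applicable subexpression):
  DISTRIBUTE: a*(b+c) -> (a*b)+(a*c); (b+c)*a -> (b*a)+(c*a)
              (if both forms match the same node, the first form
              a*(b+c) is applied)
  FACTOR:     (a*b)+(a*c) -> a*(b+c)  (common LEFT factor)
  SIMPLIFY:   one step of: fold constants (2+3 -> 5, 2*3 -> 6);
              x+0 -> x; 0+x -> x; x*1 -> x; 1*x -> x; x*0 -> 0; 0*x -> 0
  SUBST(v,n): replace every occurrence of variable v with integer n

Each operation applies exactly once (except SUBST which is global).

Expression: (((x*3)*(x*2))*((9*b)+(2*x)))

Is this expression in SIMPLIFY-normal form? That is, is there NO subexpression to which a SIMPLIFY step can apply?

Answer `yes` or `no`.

Answer: yes

Derivation:
Expression: (((x*3)*(x*2))*((9*b)+(2*x)))
Scanning for simplifiable subexpressions (pre-order)...
  at root: (((x*3)*(x*2))*((9*b)+(2*x))) (not simplifiable)
  at L: ((x*3)*(x*2)) (not simplifiable)
  at LL: (x*3) (not simplifiable)
  at LR: (x*2) (not simplifiable)
  at R: ((9*b)+(2*x)) (not simplifiable)
  at RL: (9*b) (not simplifiable)
  at RR: (2*x) (not simplifiable)
Result: no simplifiable subexpression found -> normal form.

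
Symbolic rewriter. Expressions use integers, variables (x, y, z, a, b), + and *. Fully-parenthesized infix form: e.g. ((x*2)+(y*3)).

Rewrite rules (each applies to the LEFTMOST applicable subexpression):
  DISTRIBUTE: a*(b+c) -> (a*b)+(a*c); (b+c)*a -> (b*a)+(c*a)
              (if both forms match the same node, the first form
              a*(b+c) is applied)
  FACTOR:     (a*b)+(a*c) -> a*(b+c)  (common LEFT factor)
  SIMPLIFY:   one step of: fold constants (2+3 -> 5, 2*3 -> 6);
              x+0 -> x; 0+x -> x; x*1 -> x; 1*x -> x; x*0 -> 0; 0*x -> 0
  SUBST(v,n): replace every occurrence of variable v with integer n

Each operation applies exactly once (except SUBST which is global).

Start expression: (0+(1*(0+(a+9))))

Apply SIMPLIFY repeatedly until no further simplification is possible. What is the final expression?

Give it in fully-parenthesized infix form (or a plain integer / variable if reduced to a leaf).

Answer: (a+9)

Derivation:
Start: (0+(1*(0+(a+9))))
Step 1: at root: (0+(1*(0+(a+9)))) -> (1*(0+(a+9))); overall: (0+(1*(0+(a+9)))) -> (1*(0+(a+9)))
Step 2: at root: (1*(0+(a+9))) -> (0+(a+9)); overall: (1*(0+(a+9))) -> (0+(a+9))
Step 3: at root: (0+(a+9)) -> (a+9); overall: (0+(a+9)) -> (a+9)
Fixed point: (a+9)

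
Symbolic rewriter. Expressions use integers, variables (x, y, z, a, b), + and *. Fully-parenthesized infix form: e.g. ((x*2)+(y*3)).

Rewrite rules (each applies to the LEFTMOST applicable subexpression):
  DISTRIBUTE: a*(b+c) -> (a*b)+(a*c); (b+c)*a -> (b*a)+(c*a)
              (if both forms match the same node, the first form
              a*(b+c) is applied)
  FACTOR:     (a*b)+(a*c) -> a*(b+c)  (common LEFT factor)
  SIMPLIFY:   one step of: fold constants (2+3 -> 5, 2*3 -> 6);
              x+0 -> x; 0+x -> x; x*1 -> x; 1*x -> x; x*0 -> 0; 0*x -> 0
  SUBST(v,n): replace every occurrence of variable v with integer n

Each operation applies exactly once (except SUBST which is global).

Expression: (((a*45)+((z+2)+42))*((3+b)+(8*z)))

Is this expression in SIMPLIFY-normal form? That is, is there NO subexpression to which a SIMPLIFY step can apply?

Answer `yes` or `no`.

Expression: (((a*45)+((z+2)+42))*((3+b)+(8*z)))
Scanning for simplifiable subexpressions (pre-order)...
  at root: (((a*45)+((z+2)+42))*((3+b)+(8*z))) (not simplifiable)
  at L: ((a*45)+((z+2)+42)) (not simplifiable)
  at LL: (a*45) (not simplifiable)
  at LR: ((z+2)+42) (not simplifiable)
  at LRL: (z+2) (not simplifiable)
  at R: ((3+b)+(8*z)) (not simplifiable)
  at RL: (3+b) (not simplifiable)
  at RR: (8*z) (not simplifiable)
Result: no simplifiable subexpression found -> normal form.

Answer: yes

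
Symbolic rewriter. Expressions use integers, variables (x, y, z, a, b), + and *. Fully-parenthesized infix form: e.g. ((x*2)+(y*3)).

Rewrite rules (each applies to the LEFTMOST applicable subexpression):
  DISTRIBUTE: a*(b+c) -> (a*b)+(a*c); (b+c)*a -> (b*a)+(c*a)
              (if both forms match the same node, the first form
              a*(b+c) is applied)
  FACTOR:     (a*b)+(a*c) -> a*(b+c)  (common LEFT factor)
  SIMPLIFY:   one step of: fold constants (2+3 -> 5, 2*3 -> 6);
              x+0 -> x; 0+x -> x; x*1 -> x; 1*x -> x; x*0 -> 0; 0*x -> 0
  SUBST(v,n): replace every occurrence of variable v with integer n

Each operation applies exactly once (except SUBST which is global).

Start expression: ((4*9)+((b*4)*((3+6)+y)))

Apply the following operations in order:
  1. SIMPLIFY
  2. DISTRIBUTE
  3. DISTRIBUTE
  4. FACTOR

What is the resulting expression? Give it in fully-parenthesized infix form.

Answer: (36+(((b*4)*(3+6))+((b*4)*y)))

Derivation:
Start: ((4*9)+((b*4)*((3+6)+y)))
Apply SIMPLIFY at L (target: (4*9)): ((4*9)+((b*4)*((3+6)+y))) -> (36+((b*4)*((3+6)+y)))
Apply DISTRIBUTE at R (target: ((b*4)*((3+6)+y))): (36+((b*4)*((3+6)+y))) -> (36+(((b*4)*(3+6))+((b*4)*y)))
Apply DISTRIBUTE at RL (target: ((b*4)*(3+6))): (36+(((b*4)*(3+6))+((b*4)*y))) -> (36+((((b*4)*3)+((b*4)*6))+((b*4)*y)))
Apply FACTOR at RL (target: (((b*4)*3)+((b*4)*6))): (36+((((b*4)*3)+((b*4)*6))+((b*4)*y))) -> (36+(((b*4)*(3+6))+((b*4)*y)))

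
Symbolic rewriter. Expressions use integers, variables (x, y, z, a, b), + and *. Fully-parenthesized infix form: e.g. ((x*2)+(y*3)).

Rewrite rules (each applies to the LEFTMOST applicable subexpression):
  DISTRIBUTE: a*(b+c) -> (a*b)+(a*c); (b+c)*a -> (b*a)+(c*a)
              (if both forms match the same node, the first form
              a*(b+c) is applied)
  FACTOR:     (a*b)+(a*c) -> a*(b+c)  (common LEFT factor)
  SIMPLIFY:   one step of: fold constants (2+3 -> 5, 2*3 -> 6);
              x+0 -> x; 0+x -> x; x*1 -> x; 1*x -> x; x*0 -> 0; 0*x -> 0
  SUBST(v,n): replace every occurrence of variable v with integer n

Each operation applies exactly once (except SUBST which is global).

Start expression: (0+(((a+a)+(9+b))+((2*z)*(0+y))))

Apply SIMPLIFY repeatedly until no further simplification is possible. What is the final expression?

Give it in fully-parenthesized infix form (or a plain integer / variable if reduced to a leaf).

Start: (0+(((a+a)+(9+b))+((2*z)*(0+y))))
Step 1: at root: (0+(((a+a)+(9+b))+((2*z)*(0+y)))) -> (((a+a)+(9+b))+((2*z)*(0+y))); overall: (0+(((a+a)+(9+b))+((2*z)*(0+y)))) -> (((a+a)+(9+b))+((2*z)*(0+y)))
Step 2: at RR: (0+y) -> y; overall: (((a+a)+(9+b))+((2*z)*(0+y))) -> (((a+a)+(9+b))+((2*z)*y))
Fixed point: (((a+a)+(9+b))+((2*z)*y))

Answer: (((a+a)+(9+b))+((2*z)*y))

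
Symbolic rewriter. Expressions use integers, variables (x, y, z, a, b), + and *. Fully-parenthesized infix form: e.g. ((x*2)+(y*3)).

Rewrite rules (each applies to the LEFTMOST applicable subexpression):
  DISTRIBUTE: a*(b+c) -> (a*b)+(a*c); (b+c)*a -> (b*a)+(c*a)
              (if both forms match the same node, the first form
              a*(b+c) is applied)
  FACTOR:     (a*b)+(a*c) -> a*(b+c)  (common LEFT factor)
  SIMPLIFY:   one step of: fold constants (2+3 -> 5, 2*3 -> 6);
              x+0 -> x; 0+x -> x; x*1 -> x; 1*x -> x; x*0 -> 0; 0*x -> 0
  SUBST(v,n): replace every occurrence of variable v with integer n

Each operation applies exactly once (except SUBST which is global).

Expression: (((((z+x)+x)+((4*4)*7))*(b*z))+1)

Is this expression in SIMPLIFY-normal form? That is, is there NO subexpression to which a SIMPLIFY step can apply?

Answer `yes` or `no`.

Answer: no

Derivation:
Expression: (((((z+x)+x)+((4*4)*7))*(b*z))+1)
Scanning for simplifiable subexpressions (pre-order)...
  at root: (((((z+x)+x)+((4*4)*7))*(b*z))+1) (not simplifiable)
  at L: ((((z+x)+x)+((4*4)*7))*(b*z)) (not simplifiable)
  at LL: (((z+x)+x)+((4*4)*7)) (not simplifiable)
  at LLL: ((z+x)+x) (not simplifiable)
  at LLLL: (z+x) (not simplifiable)
  at LLR: ((4*4)*7) (not simplifiable)
  at LLRL: (4*4) (SIMPLIFIABLE)
  at LR: (b*z) (not simplifiable)
Found simplifiable subexpr at path LLRL: (4*4)
One SIMPLIFY step would give: (((((z+x)+x)+(16*7))*(b*z))+1)
-> NOT in normal form.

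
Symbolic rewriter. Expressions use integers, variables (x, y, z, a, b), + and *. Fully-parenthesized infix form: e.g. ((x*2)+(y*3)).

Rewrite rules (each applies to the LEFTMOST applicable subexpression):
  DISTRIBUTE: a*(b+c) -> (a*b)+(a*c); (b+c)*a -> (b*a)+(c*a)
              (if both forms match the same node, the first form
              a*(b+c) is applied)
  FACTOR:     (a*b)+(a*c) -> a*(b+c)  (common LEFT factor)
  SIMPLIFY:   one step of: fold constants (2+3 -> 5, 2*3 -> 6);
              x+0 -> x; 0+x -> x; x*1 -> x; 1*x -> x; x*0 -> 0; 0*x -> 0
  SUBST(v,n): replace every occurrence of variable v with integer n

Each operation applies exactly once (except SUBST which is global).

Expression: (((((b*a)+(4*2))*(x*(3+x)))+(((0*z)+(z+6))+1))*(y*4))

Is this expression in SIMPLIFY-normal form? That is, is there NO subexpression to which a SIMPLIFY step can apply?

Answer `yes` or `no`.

Answer: no

Derivation:
Expression: (((((b*a)+(4*2))*(x*(3+x)))+(((0*z)+(z+6))+1))*(y*4))
Scanning for simplifiable subexpressions (pre-order)...
  at root: (((((b*a)+(4*2))*(x*(3+x)))+(((0*z)+(z+6))+1))*(y*4)) (not simplifiable)
  at L: ((((b*a)+(4*2))*(x*(3+x)))+(((0*z)+(z+6))+1)) (not simplifiable)
  at LL: (((b*a)+(4*2))*(x*(3+x))) (not simplifiable)
  at LLL: ((b*a)+(4*2)) (not simplifiable)
  at LLLL: (b*a) (not simplifiable)
  at LLLR: (4*2) (SIMPLIFIABLE)
  at LLR: (x*(3+x)) (not simplifiable)
  at LLRR: (3+x) (not simplifiable)
  at LR: (((0*z)+(z+6))+1) (not simplifiable)
  at LRL: ((0*z)+(z+6)) (not simplifiable)
  at LRLL: (0*z) (SIMPLIFIABLE)
  at LRLR: (z+6) (not simplifiable)
  at R: (y*4) (not simplifiable)
Found simplifiable subexpr at path LLLR: (4*2)
One SIMPLIFY step would give: (((((b*a)+8)*(x*(3+x)))+(((0*z)+(z+6))+1))*(y*4))
-> NOT in normal form.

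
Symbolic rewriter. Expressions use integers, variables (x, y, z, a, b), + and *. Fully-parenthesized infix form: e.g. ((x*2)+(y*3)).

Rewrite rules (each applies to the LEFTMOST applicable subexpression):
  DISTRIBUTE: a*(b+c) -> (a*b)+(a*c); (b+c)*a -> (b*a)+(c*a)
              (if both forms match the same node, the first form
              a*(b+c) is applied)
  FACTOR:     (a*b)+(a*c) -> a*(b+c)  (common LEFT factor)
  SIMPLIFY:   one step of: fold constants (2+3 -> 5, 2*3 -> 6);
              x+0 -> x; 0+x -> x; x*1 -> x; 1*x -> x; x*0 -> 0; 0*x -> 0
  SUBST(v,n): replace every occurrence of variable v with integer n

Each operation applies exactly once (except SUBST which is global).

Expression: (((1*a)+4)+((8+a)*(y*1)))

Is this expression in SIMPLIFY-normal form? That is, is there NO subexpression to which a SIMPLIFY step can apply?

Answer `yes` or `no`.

Expression: (((1*a)+4)+((8+a)*(y*1)))
Scanning for simplifiable subexpressions (pre-order)...
  at root: (((1*a)+4)+((8+a)*(y*1))) (not simplifiable)
  at L: ((1*a)+4) (not simplifiable)
  at LL: (1*a) (SIMPLIFIABLE)
  at R: ((8+a)*(y*1)) (not simplifiable)
  at RL: (8+a) (not simplifiable)
  at RR: (y*1) (SIMPLIFIABLE)
Found simplifiable subexpr at path LL: (1*a)
One SIMPLIFY step would give: ((a+4)+((8+a)*(y*1)))
-> NOT in normal form.

Answer: no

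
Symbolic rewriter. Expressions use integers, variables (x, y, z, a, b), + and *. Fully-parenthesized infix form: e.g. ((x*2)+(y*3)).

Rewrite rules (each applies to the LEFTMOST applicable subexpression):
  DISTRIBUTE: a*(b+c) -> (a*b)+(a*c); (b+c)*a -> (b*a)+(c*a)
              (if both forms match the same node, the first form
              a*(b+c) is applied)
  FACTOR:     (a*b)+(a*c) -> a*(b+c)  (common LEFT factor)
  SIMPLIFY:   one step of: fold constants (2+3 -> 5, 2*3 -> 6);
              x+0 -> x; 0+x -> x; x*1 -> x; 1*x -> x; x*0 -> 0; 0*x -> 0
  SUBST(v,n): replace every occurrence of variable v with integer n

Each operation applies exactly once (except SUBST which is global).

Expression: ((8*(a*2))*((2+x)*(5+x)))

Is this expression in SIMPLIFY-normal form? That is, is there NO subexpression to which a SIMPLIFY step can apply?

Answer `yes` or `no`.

Answer: yes

Derivation:
Expression: ((8*(a*2))*((2+x)*(5+x)))
Scanning for simplifiable subexpressions (pre-order)...
  at root: ((8*(a*2))*((2+x)*(5+x))) (not simplifiable)
  at L: (8*(a*2)) (not simplifiable)
  at LR: (a*2) (not simplifiable)
  at R: ((2+x)*(5+x)) (not simplifiable)
  at RL: (2+x) (not simplifiable)
  at RR: (5+x) (not simplifiable)
Result: no simplifiable subexpression found -> normal form.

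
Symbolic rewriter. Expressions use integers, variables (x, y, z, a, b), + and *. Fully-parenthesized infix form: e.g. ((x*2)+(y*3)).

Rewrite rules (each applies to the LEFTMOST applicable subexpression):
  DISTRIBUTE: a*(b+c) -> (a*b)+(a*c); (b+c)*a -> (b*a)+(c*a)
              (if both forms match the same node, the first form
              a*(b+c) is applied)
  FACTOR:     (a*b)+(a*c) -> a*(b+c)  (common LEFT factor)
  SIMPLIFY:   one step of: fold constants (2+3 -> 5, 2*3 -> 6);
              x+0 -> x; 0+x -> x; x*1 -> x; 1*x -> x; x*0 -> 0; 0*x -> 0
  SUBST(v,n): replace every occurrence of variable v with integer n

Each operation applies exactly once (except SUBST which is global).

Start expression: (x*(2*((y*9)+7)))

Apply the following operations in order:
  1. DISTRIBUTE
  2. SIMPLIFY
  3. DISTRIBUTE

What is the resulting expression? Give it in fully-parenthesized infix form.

Answer: ((x*(2*(y*9)))+(x*14))

Derivation:
Start: (x*(2*((y*9)+7)))
Apply DISTRIBUTE at R (target: (2*((y*9)+7))): (x*(2*((y*9)+7))) -> (x*((2*(y*9))+(2*7)))
Apply SIMPLIFY at RR (target: (2*7)): (x*((2*(y*9))+(2*7))) -> (x*((2*(y*9))+14))
Apply DISTRIBUTE at root (target: (x*((2*(y*9))+14))): (x*((2*(y*9))+14)) -> ((x*(2*(y*9)))+(x*14))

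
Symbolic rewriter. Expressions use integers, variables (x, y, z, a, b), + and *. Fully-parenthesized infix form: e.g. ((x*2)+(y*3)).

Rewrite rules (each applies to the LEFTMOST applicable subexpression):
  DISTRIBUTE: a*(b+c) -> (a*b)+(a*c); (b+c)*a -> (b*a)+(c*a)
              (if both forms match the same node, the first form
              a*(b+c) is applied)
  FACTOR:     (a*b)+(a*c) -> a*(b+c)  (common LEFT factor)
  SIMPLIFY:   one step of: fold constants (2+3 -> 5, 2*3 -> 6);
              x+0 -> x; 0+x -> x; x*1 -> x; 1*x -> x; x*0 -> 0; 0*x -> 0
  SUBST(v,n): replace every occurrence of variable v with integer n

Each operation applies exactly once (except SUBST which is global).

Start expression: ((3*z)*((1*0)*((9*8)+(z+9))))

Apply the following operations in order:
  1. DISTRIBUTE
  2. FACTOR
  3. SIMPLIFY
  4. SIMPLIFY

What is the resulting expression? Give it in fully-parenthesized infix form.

Answer: ((3*z)*0)

Derivation:
Start: ((3*z)*((1*0)*((9*8)+(z+9))))
Apply DISTRIBUTE at R (target: ((1*0)*((9*8)+(z+9)))): ((3*z)*((1*0)*((9*8)+(z+9)))) -> ((3*z)*(((1*0)*(9*8))+((1*0)*(z+9))))
Apply FACTOR at R (target: (((1*0)*(9*8))+((1*0)*(z+9)))): ((3*z)*(((1*0)*(9*8))+((1*0)*(z+9)))) -> ((3*z)*((1*0)*((9*8)+(z+9))))
Apply SIMPLIFY at RL (target: (1*0)): ((3*z)*((1*0)*((9*8)+(z+9)))) -> ((3*z)*(0*((9*8)+(z+9))))
Apply SIMPLIFY at R (target: (0*((9*8)+(z+9)))): ((3*z)*(0*((9*8)+(z+9)))) -> ((3*z)*0)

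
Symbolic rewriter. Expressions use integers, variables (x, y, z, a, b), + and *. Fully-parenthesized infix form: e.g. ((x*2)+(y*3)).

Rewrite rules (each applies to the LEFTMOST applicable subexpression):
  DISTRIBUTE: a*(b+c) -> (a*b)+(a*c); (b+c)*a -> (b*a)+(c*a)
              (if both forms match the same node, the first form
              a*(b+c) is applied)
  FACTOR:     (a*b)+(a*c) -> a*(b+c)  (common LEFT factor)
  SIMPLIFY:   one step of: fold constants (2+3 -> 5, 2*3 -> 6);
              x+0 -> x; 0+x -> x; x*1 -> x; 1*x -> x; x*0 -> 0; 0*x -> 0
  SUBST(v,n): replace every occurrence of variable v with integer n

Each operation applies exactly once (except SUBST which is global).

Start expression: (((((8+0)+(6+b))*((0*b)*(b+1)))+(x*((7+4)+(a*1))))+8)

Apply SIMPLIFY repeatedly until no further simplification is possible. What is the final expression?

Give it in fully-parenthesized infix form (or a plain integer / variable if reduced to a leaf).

Start: (((((8+0)+(6+b))*((0*b)*(b+1)))+(x*((7+4)+(a*1))))+8)
Step 1: at LLLL: (8+0) -> 8; overall: (((((8+0)+(6+b))*((0*b)*(b+1)))+(x*((7+4)+(a*1))))+8) -> ((((8+(6+b))*((0*b)*(b+1)))+(x*((7+4)+(a*1))))+8)
Step 2: at LLRL: (0*b) -> 0; overall: ((((8+(6+b))*((0*b)*(b+1)))+(x*((7+4)+(a*1))))+8) -> ((((8+(6+b))*(0*(b+1)))+(x*((7+4)+(a*1))))+8)
Step 3: at LLR: (0*(b+1)) -> 0; overall: ((((8+(6+b))*(0*(b+1)))+(x*((7+4)+(a*1))))+8) -> ((((8+(6+b))*0)+(x*((7+4)+(a*1))))+8)
Step 4: at LL: ((8+(6+b))*0) -> 0; overall: ((((8+(6+b))*0)+(x*((7+4)+(a*1))))+8) -> ((0+(x*((7+4)+(a*1))))+8)
Step 5: at L: (0+(x*((7+4)+(a*1)))) -> (x*((7+4)+(a*1))); overall: ((0+(x*((7+4)+(a*1))))+8) -> ((x*((7+4)+(a*1)))+8)
Step 6: at LRL: (7+4) -> 11; overall: ((x*((7+4)+(a*1)))+8) -> ((x*(11+(a*1)))+8)
Step 7: at LRR: (a*1) -> a; overall: ((x*(11+(a*1)))+8) -> ((x*(11+a))+8)
Fixed point: ((x*(11+a))+8)

Answer: ((x*(11+a))+8)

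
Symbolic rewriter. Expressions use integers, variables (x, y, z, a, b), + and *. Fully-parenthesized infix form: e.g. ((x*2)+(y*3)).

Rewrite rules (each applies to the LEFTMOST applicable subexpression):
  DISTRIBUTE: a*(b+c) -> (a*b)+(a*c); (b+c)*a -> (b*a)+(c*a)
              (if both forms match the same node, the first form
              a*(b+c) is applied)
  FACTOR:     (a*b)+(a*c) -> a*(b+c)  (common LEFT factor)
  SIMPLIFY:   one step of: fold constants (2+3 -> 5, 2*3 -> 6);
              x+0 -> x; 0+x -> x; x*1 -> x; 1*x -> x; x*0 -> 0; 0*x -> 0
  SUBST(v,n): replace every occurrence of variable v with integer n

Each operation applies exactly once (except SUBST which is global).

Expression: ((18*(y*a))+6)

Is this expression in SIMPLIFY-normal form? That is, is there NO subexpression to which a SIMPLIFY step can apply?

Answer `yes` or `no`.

Expression: ((18*(y*a))+6)
Scanning for simplifiable subexpressions (pre-order)...
  at root: ((18*(y*a))+6) (not simplifiable)
  at L: (18*(y*a)) (not simplifiable)
  at LR: (y*a) (not simplifiable)
Result: no simplifiable subexpression found -> normal form.

Answer: yes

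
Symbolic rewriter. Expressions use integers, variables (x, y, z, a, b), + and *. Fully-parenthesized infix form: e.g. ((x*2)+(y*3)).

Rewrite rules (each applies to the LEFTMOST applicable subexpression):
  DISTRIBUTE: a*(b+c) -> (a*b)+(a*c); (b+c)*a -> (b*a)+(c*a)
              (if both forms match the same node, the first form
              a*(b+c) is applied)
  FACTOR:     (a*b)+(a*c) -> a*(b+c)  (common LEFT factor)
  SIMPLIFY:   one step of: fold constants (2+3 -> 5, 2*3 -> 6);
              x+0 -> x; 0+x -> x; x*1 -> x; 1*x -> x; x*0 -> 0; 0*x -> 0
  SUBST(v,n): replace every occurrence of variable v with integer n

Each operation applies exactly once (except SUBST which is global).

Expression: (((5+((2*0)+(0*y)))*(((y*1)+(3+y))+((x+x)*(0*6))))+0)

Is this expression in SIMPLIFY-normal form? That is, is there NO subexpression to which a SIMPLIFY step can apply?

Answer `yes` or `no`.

Answer: no

Derivation:
Expression: (((5+((2*0)+(0*y)))*(((y*1)+(3+y))+((x+x)*(0*6))))+0)
Scanning for simplifiable subexpressions (pre-order)...
  at root: (((5+((2*0)+(0*y)))*(((y*1)+(3+y))+((x+x)*(0*6))))+0) (SIMPLIFIABLE)
  at L: ((5+((2*0)+(0*y)))*(((y*1)+(3+y))+((x+x)*(0*6)))) (not simplifiable)
  at LL: (5+((2*0)+(0*y))) (not simplifiable)
  at LLR: ((2*0)+(0*y)) (not simplifiable)
  at LLRL: (2*0) (SIMPLIFIABLE)
  at LLRR: (0*y) (SIMPLIFIABLE)
  at LR: (((y*1)+(3+y))+((x+x)*(0*6))) (not simplifiable)
  at LRL: ((y*1)+(3+y)) (not simplifiable)
  at LRLL: (y*1) (SIMPLIFIABLE)
  at LRLR: (3+y) (not simplifiable)
  at LRR: ((x+x)*(0*6)) (not simplifiable)
  at LRRL: (x+x) (not simplifiable)
  at LRRR: (0*6) (SIMPLIFIABLE)
Found simplifiable subexpr at path root: (((5+((2*0)+(0*y)))*(((y*1)+(3+y))+((x+x)*(0*6))))+0)
One SIMPLIFY step would give: ((5+((2*0)+(0*y)))*(((y*1)+(3+y))+((x+x)*(0*6))))
-> NOT in normal form.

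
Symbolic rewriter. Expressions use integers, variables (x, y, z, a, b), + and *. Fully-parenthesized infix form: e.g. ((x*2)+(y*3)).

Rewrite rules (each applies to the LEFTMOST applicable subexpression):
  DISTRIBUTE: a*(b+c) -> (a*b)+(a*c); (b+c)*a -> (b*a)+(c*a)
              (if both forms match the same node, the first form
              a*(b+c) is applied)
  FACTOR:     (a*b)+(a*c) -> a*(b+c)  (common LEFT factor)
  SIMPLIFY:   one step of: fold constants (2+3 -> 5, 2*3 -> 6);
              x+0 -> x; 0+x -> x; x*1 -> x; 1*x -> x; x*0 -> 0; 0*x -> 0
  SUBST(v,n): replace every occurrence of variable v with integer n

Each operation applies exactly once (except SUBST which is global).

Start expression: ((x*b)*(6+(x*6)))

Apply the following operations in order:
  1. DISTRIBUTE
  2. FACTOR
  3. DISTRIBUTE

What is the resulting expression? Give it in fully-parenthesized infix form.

Start: ((x*b)*(6+(x*6)))
Apply DISTRIBUTE at root (target: ((x*b)*(6+(x*6)))): ((x*b)*(6+(x*6))) -> (((x*b)*6)+((x*b)*(x*6)))
Apply FACTOR at root (target: (((x*b)*6)+((x*b)*(x*6)))): (((x*b)*6)+((x*b)*(x*6))) -> ((x*b)*(6+(x*6)))
Apply DISTRIBUTE at root (target: ((x*b)*(6+(x*6)))): ((x*b)*(6+(x*6))) -> (((x*b)*6)+((x*b)*(x*6)))

Answer: (((x*b)*6)+((x*b)*(x*6)))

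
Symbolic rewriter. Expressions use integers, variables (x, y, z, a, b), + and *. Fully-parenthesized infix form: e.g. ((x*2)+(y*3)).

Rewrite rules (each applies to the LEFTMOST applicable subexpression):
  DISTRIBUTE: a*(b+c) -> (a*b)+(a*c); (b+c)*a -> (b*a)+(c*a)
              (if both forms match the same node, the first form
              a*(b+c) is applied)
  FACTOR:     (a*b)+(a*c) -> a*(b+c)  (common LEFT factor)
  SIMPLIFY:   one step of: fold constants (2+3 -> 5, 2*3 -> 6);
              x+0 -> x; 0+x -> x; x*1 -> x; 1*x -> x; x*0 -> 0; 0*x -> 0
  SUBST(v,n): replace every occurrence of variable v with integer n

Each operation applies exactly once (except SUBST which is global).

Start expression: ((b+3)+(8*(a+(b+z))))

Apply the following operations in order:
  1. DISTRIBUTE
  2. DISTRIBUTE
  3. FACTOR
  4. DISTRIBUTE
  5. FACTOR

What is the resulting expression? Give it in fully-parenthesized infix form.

Answer: ((b+3)+((8*a)+(8*(b+z))))

Derivation:
Start: ((b+3)+(8*(a+(b+z))))
Apply DISTRIBUTE at R (target: (8*(a+(b+z)))): ((b+3)+(8*(a+(b+z)))) -> ((b+3)+((8*a)+(8*(b+z))))
Apply DISTRIBUTE at RR (target: (8*(b+z))): ((b+3)+((8*a)+(8*(b+z)))) -> ((b+3)+((8*a)+((8*b)+(8*z))))
Apply FACTOR at RR (target: ((8*b)+(8*z))): ((b+3)+((8*a)+((8*b)+(8*z)))) -> ((b+3)+((8*a)+(8*(b+z))))
Apply DISTRIBUTE at RR (target: (8*(b+z))): ((b+3)+((8*a)+(8*(b+z)))) -> ((b+3)+((8*a)+((8*b)+(8*z))))
Apply FACTOR at RR (target: ((8*b)+(8*z))): ((b+3)+((8*a)+((8*b)+(8*z)))) -> ((b+3)+((8*a)+(8*(b+z))))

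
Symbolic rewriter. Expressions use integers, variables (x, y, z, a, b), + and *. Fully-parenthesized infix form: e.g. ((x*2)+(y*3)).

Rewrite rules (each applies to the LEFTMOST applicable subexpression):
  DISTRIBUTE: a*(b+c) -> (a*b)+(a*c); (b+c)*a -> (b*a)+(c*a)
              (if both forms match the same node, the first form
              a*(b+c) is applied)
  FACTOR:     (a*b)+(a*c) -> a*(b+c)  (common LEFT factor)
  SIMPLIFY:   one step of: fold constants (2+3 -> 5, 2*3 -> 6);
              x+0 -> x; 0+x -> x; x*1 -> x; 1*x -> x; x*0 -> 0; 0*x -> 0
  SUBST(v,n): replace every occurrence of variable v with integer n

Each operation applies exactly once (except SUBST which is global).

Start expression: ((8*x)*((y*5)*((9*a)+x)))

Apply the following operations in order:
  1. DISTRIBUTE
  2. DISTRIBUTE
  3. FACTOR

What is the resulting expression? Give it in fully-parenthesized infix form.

Start: ((8*x)*((y*5)*((9*a)+x)))
Apply DISTRIBUTE at R (target: ((y*5)*((9*a)+x))): ((8*x)*((y*5)*((9*a)+x))) -> ((8*x)*(((y*5)*(9*a))+((y*5)*x)))
Apply DISTRIBUTE at root (target: ((8*x)*(((y*5)*(9*a))+((y*5)*x)))): ((8*x)*(((y*5)*(9*a))+((y*5)*x))) -> (((8*x)*((y*5)*(9*a)))+((8*x)*((y*5)*x)))
Apply FACTOR at root (target: (((8*x)*((y*5)*(9*a)))+((8*x)*((y*5)*x)))): (((8*x)*((y*5)*(9*a)))+((8*x)*((y*5)*x))) -> ((8*x)*(((y*5)*(9*a))+((y*5)*x)))

Answer: ((8*x)*(((y*5)*(9*a))+((y*5)*x)))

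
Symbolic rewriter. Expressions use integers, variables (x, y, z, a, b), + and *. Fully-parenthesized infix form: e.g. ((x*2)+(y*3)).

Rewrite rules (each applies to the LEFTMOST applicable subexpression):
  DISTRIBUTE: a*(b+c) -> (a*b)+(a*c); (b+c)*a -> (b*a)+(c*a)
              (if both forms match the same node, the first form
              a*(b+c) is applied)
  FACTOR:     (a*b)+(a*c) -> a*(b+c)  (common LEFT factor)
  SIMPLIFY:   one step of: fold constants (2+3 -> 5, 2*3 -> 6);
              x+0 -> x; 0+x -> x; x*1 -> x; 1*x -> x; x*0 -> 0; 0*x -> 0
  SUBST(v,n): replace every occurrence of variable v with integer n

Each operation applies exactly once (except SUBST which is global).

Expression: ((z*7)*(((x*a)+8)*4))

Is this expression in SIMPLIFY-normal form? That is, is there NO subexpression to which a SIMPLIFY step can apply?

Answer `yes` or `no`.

Expression: ((z*7)*(((x*a)+8)*4))
Scanning for simplifiable subexpressions (pre-order)...
  at root: ((z*7)*(((x*a)+8)*4)) (not simplifiable)
  at L: (z*7) (not simplifiable)
  at R: (((x*a)+8)*4) (not simplifiable)
  at RL: ((x*a)+8) (not simplifiable)
  at RLL: (x*a) (not simplifiable)
Result: no simplifiable subexpression found -> normal form.

Answer: yes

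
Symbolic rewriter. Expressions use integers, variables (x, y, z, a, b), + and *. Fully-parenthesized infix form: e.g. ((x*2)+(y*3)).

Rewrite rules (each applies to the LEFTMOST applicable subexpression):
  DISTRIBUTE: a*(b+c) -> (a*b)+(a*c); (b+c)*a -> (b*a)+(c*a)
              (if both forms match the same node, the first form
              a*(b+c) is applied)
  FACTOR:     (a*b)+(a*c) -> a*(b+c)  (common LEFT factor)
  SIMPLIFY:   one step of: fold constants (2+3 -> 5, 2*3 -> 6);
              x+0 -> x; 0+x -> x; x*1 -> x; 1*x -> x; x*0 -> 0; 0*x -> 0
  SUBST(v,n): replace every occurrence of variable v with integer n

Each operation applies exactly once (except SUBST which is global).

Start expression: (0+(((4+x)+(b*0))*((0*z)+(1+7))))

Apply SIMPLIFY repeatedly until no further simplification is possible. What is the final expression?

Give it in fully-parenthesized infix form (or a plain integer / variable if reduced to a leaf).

Start: (0+(((4+x)+(b*0))*((0*z)+(1+7))))
Step 1: at root: (0+(((4+x)+(b*0))*((0*z)+(1+7)))) -> (((4+x)+(b*0))*((0*z)+(1+7))); overall: (0+(((4+x)+(b*0))*((0*z)+(1+7)))) -> (((4+x)+(b*0))*((0*z)+(1+7)))
Step 2: at LR: (b*0) -> 0; overall: (((4+x)+(b*0))*((0*z)+(1+7))) -> (((4+x)+0)*((0*z)+(1+7)))
Step 3: at L: ((4+x)+0) -> (4+x); overall: (((4+x)+0)*((0*z)+(1+7))) -> ((4+x)*((0*z)+(1+7)))
Step 4: at RL: (0*z) -> 0; overall: ((4+x)*((0*z)+(1+7))) -> ((4+x)*(0+(1+7)))
Step 5: at R: (0+(1+7)) -> (1+7); overall: ((4+x)*(0+(1+7))) -> ((4+x)*(1+7))
Step 6: at R: (1+7) -> 8; overall: ((4+x)*(1+7)) -> ((4+x)*8)
Fixed point: ((4+x)*8)

Answer: ((4+x)*8)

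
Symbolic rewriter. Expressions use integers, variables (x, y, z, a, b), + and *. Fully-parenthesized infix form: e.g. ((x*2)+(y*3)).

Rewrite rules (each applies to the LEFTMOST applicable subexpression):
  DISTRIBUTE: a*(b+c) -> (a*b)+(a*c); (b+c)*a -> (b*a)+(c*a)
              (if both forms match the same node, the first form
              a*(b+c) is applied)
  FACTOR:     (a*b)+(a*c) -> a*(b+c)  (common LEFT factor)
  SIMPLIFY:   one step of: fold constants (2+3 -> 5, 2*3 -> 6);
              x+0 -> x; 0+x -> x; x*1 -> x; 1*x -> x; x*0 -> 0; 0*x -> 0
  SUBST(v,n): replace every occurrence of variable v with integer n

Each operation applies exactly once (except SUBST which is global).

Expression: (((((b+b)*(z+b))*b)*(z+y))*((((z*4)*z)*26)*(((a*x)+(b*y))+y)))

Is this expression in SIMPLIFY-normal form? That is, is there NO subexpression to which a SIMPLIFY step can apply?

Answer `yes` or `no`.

Answer: yes

Derivation:
Expression: (((((b+b)*(z+b))*b)*(z+y))*((((z*4)*z)*26)*(((a*x)+(b*y))+y)))
Scanning for simplifiable subexpressions (pre-order)...
  at root: (((((b+b)*(z+b))*b)*(z+y))*((((z*4)*z)*26)*(((a*x)+(b*y))+y))) (not simplifiable)
  at L: ((((b+b)*(z+b))*b)*(z+y)) (not simplifiable)
  at LL: (((b+b)*(z+b))*b) (not simplifiable)
  at LLL: ((b+b)*(z+b)) (not simplifiable)
  at LLLL: (b+b) (not simplifiable)
  at LLLR: (z+b) (not simplifiable)
  at LR: (z+y) (not simplifiable)
  at R: ((((z*4)*z)*26)*(((a*x)+(b*y))+y)) (not simplifiable)
  at RL: (((z*4)*z)*26) (not simplifiable)
  at RLL: ((z*4)*z) (not simplifiable)
  at RLLL: (z*4) (not simplifiable)
  at RR: (((a*x)+(b*y))+y) (not simplifiable)
  at RRL: ((a*x)+(b*y)) (not simplifiable)
  at RRLL: (a*x) (not simplifiable)
  at RRLR: (b*y) (not simplifiable)
Result: no simplifiable subexpression found -> normal form.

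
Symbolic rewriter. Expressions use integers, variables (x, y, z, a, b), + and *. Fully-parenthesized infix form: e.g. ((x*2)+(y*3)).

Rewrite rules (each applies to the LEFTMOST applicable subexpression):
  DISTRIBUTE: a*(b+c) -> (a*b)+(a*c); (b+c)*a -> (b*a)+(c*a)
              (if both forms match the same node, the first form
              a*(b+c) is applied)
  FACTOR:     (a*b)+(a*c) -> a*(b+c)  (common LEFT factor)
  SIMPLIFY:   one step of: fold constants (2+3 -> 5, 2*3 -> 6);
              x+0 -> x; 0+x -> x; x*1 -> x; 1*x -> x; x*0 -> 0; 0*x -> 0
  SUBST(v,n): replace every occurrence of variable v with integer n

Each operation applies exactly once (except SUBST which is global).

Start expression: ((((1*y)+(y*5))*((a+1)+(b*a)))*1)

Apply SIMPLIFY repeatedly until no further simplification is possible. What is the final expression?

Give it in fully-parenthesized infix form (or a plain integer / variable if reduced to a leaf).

Answer: ((y+(y*5))*((a+1)+(b*a)))

Derivation:
Start: ((((1*y)+(y*5))*((a+1)+(b*a)))*1)
Step 1: at root: ((((1*y)+(y*5))*((a+1)+(b*a)))*1) -> (((1*y)+(y*5))*((a+1)+(b*a))); overall: ((((1*y)+(y*5))*((a+1)+(b*a)))*1) -> (((1*y)+(y*5))*((a+1)+(b*a)))
Step 2: at LL: (1*y) -> y; overall: (((1*y)+(y*5))*((a+1)+(b*a))) -> ((y+(y*5))*((a+1)+(b*a)))
Fixed point: ((y+(y*5))*((a+1)+(b*a)))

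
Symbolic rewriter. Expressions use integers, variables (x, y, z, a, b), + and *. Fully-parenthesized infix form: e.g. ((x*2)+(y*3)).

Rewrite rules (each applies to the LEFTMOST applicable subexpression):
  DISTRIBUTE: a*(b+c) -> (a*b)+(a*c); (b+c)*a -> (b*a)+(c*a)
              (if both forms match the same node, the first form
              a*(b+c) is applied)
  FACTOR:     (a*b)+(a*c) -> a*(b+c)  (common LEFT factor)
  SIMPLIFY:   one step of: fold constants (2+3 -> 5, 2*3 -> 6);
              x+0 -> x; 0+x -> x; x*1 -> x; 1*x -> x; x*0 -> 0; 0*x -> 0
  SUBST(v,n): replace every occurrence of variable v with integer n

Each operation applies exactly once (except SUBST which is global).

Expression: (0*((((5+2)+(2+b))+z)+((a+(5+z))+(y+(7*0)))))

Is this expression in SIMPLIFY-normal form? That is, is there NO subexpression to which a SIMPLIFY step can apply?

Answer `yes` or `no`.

Answer: no

Derivation:
Expression: (0*((((5+2)+(2+b))+z)+((a+(5+z))+(y+(7*0)))))
Scanning for simplifiable subexpressions (pre-order)...
  at root: (0*((((5+2)+(2+b))+z)+((a+(5+z))+(y+(7*0))))) (SIMPLIFIABLE)
  at R: ((((5+2)+(2+b))+z)+((a+(5+z))+(y+(7*0)))) (not simplifiable)
  at RL: (((5+2)+(2+b))+z) (not simplifiable)
  at RLL: ((5+2)+(2+b)) (not simplifiable)
  at RLLL: (5+2) (SIMPLIFIABLE)
  at RLLR: (2+b) (not simplifiable)
  at RR: ((a+(5+z))+(y+(7*0))) (not simplifiable)
  at RRL: (a+(5+z)) (not simplifiable)
  at RRLR: (5+z) (not simplifiable)
  at RRR: (y+(7*0)) (not simplifiable)
  at RRRR: (7*0) (SIMPLIFIABLE)
Found simplifiable subexpr at path root: (0*((((5+2)+(2+b))+z)+((a+(5+z))+(y+(7*0)))))
One SIMPLIFY step would give: 0
-> NOT in normal form.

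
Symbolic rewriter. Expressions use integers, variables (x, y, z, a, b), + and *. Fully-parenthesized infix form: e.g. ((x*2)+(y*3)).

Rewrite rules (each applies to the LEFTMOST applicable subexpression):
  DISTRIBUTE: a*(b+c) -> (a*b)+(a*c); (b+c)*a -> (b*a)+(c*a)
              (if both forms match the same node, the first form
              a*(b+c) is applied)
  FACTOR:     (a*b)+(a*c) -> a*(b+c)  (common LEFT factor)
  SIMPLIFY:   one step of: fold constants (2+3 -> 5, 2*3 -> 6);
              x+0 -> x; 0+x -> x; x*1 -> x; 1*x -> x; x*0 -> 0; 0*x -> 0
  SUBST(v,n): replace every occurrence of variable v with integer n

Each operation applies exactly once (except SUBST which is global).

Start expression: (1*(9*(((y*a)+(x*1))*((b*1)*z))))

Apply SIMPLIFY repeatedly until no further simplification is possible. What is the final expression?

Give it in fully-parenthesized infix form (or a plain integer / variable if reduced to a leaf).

Answer: (9*(((y*a)+x)*(b*z)))

Derivation:
Start: (1*(9*(((y*a)+(x*1))*((b*1)*z))))
Step 1: at root: (1*(9*(((y*a)+(x*1))*((b*1)*z)))) -> (9*(((y*a)+(x*1))*((b*1)*z))); overall: (1*(9*(((y*a)+(x*1))*((b*1)*z)))) -> (9*(((y*a)+(x*1))*((b*1)*z)))
Step 2: at RLR: (x*1) -> x; overall: (9*(((y*a)+(x*1))*((b*1)*z))) -> (9*(((y*a)+x)*((b*1)*z)))
Step 3: at RRL: (b*1) -> b; overall: (9*(((y*a)+x)*((b*1)*z))) -> (9*(((y*a)+x)*(b*z)))
Fixed point: (9*(((y*a)+x)*(b*z)))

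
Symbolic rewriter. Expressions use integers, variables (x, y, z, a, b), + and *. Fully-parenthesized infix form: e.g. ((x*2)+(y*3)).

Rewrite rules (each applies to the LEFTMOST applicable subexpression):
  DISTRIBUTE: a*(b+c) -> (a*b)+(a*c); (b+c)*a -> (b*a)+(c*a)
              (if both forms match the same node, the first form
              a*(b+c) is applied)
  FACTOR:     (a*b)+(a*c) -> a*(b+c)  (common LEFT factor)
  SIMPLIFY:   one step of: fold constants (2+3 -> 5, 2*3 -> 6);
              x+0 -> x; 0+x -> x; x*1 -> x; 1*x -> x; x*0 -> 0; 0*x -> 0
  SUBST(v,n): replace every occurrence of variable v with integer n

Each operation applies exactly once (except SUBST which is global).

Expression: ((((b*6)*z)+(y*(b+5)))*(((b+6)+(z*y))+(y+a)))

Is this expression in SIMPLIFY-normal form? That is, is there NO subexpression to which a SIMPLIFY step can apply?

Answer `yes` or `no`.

Answer: yes

Derivation:
Expression: ((((b*6)*z)+(y*(b+5)))*(((b+6)+(z*y))+(y+a)))
Scanning for simplifiable subexpressions (pre-order)...
  at root: ((((b*6)*z)+(y*(b+5)))*(((b+6)+(z*y))+(y+a))) (not simplifiable)
  at L: (((b*6)*z)+(y*(b+5))) (not simplifiable)
  at LL: ((b*6)*z) (not simplifiable)
  at LLL: (b*6) (not simplifiable)
  at LR: (y*(b+5)) (not simplifiable)
  at LRR: (b+5) (not simplifiable)
  at R: (((b+6)+(z*y))+(y+a)) (not simplifiable)
  at RL: ((b+6)+(z*y)) (not simplifiable)
  at RLL: (b+6) (not simplifiable)
  at RLR: (z*y) (not simplifiable)
  at RR: (y+a) (not simplifiable)
Result: no simplifiable subexpression found -> normal form.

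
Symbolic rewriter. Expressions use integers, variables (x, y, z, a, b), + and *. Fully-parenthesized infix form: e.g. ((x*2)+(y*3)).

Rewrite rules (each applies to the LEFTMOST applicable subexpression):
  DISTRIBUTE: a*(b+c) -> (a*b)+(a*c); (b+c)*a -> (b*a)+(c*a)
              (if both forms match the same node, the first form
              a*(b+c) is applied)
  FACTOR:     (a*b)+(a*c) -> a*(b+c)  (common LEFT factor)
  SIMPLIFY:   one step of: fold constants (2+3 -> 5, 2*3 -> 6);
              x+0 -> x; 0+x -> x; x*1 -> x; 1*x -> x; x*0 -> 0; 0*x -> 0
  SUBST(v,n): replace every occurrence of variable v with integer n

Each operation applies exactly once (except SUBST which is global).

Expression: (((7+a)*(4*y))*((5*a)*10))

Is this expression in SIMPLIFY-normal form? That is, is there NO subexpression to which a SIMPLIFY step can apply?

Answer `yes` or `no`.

Answer: yes

Derivation:
Expression: (((7+a)*(4*y))*((5*a)*10))
Scanning for simplifiable subexpressions (pre-order)...
  at root: (((7+a)*(4*y))*((5*a)*10)) (not simplifiable)
  at L: ((7+a)*(4*y)) (not simplifiable)
  at LL: (7+a) (not simplifiable)
  at LR: (4*y) (not simplifiable)
  at R: ((5*a)*10) (not simplifiable)
  at RL: (5*a) (not simplifiable)
Result: no simplifiable subexpression found -> normal form.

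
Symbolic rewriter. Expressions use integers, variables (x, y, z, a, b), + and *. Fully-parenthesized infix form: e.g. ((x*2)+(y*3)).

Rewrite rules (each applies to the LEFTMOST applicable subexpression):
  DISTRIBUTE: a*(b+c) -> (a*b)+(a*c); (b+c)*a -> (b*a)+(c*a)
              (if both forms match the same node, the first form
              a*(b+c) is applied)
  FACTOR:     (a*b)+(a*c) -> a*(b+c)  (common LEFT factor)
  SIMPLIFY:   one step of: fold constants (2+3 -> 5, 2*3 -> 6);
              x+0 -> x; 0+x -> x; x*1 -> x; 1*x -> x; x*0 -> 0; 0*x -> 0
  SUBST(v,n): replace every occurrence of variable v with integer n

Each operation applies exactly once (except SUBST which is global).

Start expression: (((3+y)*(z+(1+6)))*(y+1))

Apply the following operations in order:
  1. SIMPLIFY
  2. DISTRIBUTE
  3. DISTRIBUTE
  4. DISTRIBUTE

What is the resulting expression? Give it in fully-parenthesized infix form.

Answer: (((((3+y)*z)*y)+(((3+y)*7)*y))+(((3+y)*(z+7))*1))

Derivation:
Start: (((3+y)*(z+(1+6)))*(y+1))
Apply SIMPLIFY at LRR (target: (1+6)): (((3+y)*(z+(1+6)))*(y+1)) -> (((3+y)*(z+7))*(y+1))
Apply DISTRIBUTE at root (target: (((3+y)*(z+7))*(y+1))): (((3+y)*(z+7))*(y+1)) -> ((((3+y)*(z+7))*y)+(((3+y)*(z+7))*1))
Apply DISTRIBUTE at LL (target: ((3+y)*(z+7))): ((((3+y)*(z+7))*y)+(((3+y)*(z+7))*1)) -> (((((3+y)*z)+((3+y)*7))*y)+(((3+y)*(z+7))*1))
Apply DISTRIBUTE at L (target: ((((3+y)*z)+((3+y)*7))*y)): (((((3+y)*z)+((3+y)*7))*y)+(((3+y)*(z+7))*1)) -> (((((3+y)*z)*y)+(((3+y)*7)*y))+(((3+y)*(z+7))*1))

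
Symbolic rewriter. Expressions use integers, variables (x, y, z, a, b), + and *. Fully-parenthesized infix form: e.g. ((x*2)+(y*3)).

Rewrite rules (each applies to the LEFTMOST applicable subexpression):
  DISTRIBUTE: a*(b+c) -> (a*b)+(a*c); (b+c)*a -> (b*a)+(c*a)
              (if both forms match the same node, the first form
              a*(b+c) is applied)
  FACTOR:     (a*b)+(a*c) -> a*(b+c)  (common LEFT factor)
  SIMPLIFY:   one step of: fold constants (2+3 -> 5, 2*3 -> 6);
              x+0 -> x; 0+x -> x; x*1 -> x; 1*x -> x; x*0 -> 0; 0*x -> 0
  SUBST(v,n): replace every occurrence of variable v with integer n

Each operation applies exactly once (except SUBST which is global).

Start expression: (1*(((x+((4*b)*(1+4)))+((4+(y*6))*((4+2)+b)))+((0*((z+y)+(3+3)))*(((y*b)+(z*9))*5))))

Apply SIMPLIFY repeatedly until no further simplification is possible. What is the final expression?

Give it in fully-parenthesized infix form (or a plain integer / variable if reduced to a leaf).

Start: (1*(((x+((4*b)*(1+4)))+((4+(y*6))*((4+2)+b)))+((0*((z+y)+(3+3)))*(((y*b)+(z*9))*5))))
Step 1: at root: (1*(((x+((4*b)*(1+4)))+((4+(y*6))*((4+2)+b)))+((0*((z+y)+(3+3)))*(((y*b)+(z*9))*5)))) -> (((x+((4*b)*(1+4)))+((4+(y*6))*((4+2)+b)))+((0*((z+y)+(3+3)))*(((y*b)+(z*9))*5))); overall: (1*(((x+((4*b)*(1+4)))+((4+(y*6))*((4+2)+b)))+((0*((z+y)+(3+3)))*(((y*b)+(z*9))*5)))) -> (((x+((4*b)*(1+4)))+((4+(y*6))*((4+2)+b)))+((0*((z+y)+(3+3)))*(((y*b)+(z*9))*5)))
Step 2: at LLRR: (1+4) -> 5; overall: (((x+((4*b)*(1+4)))+((4+(y*6))*((4+2)+b)))+((0*((z+y)+(3+3)))*(((y*b)+(z*9))*5))) -> (((x+((4*b)*5))+((4+(y*6))*((4+2)+b)))+((0*((z+y)+(3+3)))*(((y*b)+(z*9))*5)))
Step 3: at LRRL: (4+2) -> 6; overall: (((x+((4*b)*5))+((4+(y*6))*((4+2)+b)))+((0*((z+y)+(3+3)))*(((y*b)+(z*9))*5))) -> (((x+((4*b)*5))+((4+(y*6))*(6+b)))+((0*((z+y)+(3+3)))*(((y*b)+(z*9))*5)))
Step 4: at RL: (0*((z+y)+(3+3))) -> 0; overall: (((x+((4*b)*5))+((4+(y*6))*(6+b)))+((0*((z+y)+(3+3)))*(((y*b)+(z*9))*5))) -> (((x+((4*b)*5))+((4+(y*6))*(6+b)))+(0*(((y*b)+(z*9))*5)))
Step 5: at R: (0*(((y*b)+(z*9))*5)) -> 0; overall: (((x+((4*b)*5))+((4+(y*6))*(6+b)))+(0*(((y*b)+(z*9))*5))) -> (((x+((4*b)*5))+((4+(y*6))*(6+b)))+0)
Step 6: at root: (((x+((4*b)*5))+((4+(y*6))*(6+b)))+0) -> ((x+((4*b)*5))+((4+(y*6))*(6+b))); overall: (((x+((4*b)*5))+((4+(y*6))*(6+b)))+0) -> ((x+((4*b)*5))+((4+(y*6))*(6+b)))
Fixed point: ((x+((4*b)*5))+((4+(y*6))*(6+b)))

Answer: ((x+((4*b)*5))+((4+(y*6))*(6+b)))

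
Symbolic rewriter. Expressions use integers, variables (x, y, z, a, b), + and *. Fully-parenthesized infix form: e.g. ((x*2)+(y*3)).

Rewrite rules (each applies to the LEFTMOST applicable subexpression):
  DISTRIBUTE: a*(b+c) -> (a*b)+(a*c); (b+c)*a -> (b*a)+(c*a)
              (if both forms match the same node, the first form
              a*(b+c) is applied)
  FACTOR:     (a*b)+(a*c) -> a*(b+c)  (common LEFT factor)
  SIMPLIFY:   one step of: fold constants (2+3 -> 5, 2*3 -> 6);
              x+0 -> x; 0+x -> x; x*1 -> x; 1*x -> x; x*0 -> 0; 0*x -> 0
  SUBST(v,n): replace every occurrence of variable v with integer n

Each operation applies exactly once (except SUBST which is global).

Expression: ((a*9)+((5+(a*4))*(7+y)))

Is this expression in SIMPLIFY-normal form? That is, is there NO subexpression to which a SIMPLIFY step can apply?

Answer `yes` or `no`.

Answer: yes

Derivation:
Expression: ((a*9)+((5+(a*4))*(7+y)))
Scanning for simplifiable subexpressions (pre-order)...
  at root: ((a*9)+((5+(a*4))*(7+y))) (not simplifiable)
  at L: (a*9) (not simplifiable)
  at R: ((5+(a*4))*(7+y)) (not simplifiable)
  at RL: (5+(a*4)) (not simplifiable)
  at RLR: (a*4) (not simplifiable)
  at RR: (7+y) (not simplifiable)
Result: no simplifiable subexpression found -> normal form.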